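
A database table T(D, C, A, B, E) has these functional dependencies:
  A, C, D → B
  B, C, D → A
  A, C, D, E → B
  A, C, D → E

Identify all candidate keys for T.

{A, C, D}, {B, C, D}

No FD produces {C, D}, so they must be in every candidate key.
Closure of {A, C, D} is {A, B, C, D, E}, the whole schema; {A, C, D} is a candidate key.
Closure of {B, C, D} is {A, B, C, D, E}, the whole schema; {B, C, D} is a candidate key.
Any other superkey properly contains one of these, so there are no further candidate keys.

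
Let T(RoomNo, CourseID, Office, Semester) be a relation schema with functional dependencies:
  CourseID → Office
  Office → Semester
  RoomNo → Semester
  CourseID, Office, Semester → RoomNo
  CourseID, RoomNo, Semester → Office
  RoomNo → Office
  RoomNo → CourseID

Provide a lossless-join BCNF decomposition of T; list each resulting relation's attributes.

Candidate keys of the original relation: {CourseID}, {RoomNo}.
In {CourseID, Office, RoomNo, Semester}, {Office} is not a superkey ({Office}⁺ restricted to this set is {Office, Semester}), so split on Office → Semester into {Office, Semester} and {CourseID, Office, RoomNo}.
{Office, Semester} is in BCNF.
{CourseID, Office, RoomNo} is in BCNF.

{CourseID, Office, RoomNo}; {Office, Semester}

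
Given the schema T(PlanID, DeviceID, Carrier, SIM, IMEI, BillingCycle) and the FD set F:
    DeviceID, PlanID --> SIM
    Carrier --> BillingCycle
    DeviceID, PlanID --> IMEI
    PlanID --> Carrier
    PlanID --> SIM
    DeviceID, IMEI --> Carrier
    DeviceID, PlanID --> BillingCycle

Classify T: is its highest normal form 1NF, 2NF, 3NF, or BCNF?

Candidate key: {DeviceID, PlanID}. Prime attributes: {DeviceID, PlanID}.
Carrier --> BillingCycle: {Carrier}⁺ = {BillingCycle, Carrier}, which is not all of the attributes, so the left side is not a superkey — BCNF is violated.
Because {BillingCycle} is non-prime and the left side of Carrier --> BillingCycle is not a superkey, the relation is not in 3NF.
Since {PlanID} ⊂ {DeviceID, PlanID} and {PlanID}⁺ ⊇ {BillingCycle, Carrier, SIM} with {BillingCycle, Carrier, SIM} non-prime, there is a partial dependency; 2NF fails.

1NF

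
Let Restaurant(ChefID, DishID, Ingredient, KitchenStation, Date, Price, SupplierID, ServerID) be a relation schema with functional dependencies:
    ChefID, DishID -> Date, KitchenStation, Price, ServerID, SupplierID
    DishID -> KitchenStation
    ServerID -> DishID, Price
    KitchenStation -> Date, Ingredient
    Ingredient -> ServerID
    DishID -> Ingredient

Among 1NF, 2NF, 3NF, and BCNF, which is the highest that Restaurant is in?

Candidate keys: {ChefID, DishID}, {ChefID, Ingredient}, {ChefID, KitchenStation}, {ChefID, ServerID}. Prime attributes: {ChefID, DishID, Ingredient, KitchenStation, ServerID}.
DishID -> KitchenStation: {DishID}⁺ = {Date, DishID, Ingredient, KitchenStation, Price, ServerID}, which is not all of the attributes, so the left side is not a superkey — BCNF is violated.
Because {Price} is non-prime and the left side of ServerID -> DishID, Price is not a superkey, the relation is not in 3NF.
The proper key subset {DishID} of {ChefID, DishID} determines non-prime {Date, Price}, so the relation is not even in 2NF.

1NF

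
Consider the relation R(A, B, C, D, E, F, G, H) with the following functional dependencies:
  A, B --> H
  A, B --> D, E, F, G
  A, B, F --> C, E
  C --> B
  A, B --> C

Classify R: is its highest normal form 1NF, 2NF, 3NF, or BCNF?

3NF

Candidate keys: {A, B}, {A, C}. Prime attributes: {A, B, C}.
For C --> B we have {C}⁺ = {B, C}; {C} is not a superkey, so BCNF fails.
Its right-hand attributes {B} are all prime, as are those of every other non-superkey FD — the relation is in 3NF.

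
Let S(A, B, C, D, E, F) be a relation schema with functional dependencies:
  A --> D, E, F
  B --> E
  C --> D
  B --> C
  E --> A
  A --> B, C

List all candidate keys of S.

{A}, {B}, {E}

{A}⁺ = {A, B, C, D, E, F}, which is every attribute, so {A} is a candidate key.
{B}⁺ = {A, B, C, D, E, F}, which is every attribute, so {B} is a candidate key.
{E}⁺ = {A, B, C, D, E, F}, which is every attribute, so {E} is a candidate key.
These are minimal and exhaustive — every other superkey contains one of them.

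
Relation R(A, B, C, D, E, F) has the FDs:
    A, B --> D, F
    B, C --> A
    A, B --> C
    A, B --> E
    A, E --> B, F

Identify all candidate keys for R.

{A, B}, {A, E}, {B, C}

{A, B}⁺ = {A, B, C, D, E, F}, which is every attribute, so {A, B} is a candidate key.
{A, E}⁺ = {A, B, C, D, E, F}, which is every attribute, so {A, E} is a candidate key.
{B, C}⁺ = {A, B, C, D, E, F}, which is every attribute, so {B, C} is a candidate key.
No proper subset of any of these is a key, and no other minimal superkey exists.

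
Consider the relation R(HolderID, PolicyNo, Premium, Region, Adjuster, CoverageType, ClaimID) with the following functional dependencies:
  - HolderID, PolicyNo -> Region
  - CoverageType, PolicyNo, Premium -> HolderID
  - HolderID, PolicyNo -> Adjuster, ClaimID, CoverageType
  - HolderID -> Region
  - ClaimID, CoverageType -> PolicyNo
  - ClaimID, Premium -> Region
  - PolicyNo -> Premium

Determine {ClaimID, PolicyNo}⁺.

Start with {ClaimID, PolicyNo}.
PolicyNo -> Premium applies; add {Premium} → now {ClaimID, PolicyNo, Premium}.
ClaimID, Premium -> Region applies; add {Region} → now {ClaimID, PolicyNo, Premium, Region}.
No further FD applies.

{ClaimID, PolicyNo, Premium, Region}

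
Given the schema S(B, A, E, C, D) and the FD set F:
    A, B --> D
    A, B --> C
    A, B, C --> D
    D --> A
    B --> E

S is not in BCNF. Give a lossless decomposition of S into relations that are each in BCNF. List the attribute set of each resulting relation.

Candidate keys of the original relation: {A, B}, {B, D}.
In {A, B, C, D, E}, {D} is not a superkey ({D}⁺ restricted to this set is {A, D}), so split on D --> A into {A, D} and {B, C, D, E}.
{A, D} is in BCNF.
In {B, C, D, E}, {B} is not a superkey ({B}⁺ restricted to this set is {B, E}), so split on B --> E into {B, E} and {B, C, D}.
{B, E} is in BCNF.
{B, C, D} is in BCNF.

{A, D}; {B, C, D}; {B, E}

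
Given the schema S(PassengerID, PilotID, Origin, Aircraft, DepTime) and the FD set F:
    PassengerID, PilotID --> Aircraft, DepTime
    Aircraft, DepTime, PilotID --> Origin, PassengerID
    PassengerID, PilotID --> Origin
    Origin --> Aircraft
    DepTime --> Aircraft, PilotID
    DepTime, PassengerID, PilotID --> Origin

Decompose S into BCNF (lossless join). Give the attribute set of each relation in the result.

Candidate keys of the original relation: {DepTime}, {PassengerID, PilotID}.
In {Aircraft, DepTime, Origin, PassengerID, PilotID}, {Origin} is not a superkey ({Origin}⁺ restricted to this set is {Aircraft, Origin}), so split on Origin --> Aircraft into {Aircraft, Origin} and {DepTime, Origin, PassengerID, PilotID}.
{Aircraft, Origin} has no BCNF violation.
{DepTime, Origin, PassengerID, PilotID} has no BCNF violation.

{Aircraft, Origin}; {DepTime, Origin, PassengerID, PilotID}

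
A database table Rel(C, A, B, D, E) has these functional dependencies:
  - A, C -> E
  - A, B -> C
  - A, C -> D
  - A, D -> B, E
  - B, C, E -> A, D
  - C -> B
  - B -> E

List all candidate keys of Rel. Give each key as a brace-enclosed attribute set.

{C}⁺ = {A, B, C, D, E} — all of the relation — so {C} is a candidate key.
{A, B}⁺ = {A, B, C, D, E} — all of the relation — so {A, B} is a candidate key.
{A, D}⁺ = {A, B, C, D, E} — all of the relation — so {A, D} is a candidate key.
No proper subset of any of these is a key, and no other minimal superkey exists.

{A, B}, {A, D}, {C}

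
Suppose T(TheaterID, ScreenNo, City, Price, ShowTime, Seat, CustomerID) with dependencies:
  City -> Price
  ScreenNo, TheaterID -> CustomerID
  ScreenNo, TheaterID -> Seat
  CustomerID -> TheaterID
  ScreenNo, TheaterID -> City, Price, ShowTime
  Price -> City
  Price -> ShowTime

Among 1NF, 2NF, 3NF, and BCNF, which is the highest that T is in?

Candidate keys: {CustomerID, ScreenNo}, {ScreenNo, TheaterID}. Prime attributes: {CustomerID, ScreenNo, TheaterID}.
City -> Price: {City}⁺ = {City, Price, ShowTime}, which is not all of the attributes, so the left side is not a superkey — BCNF is violated.
City -> Price has non-prime {Price} on the right and a non-superkey on the left, so 3NF fails.
No non-prime attribute depends on a proper subset of any candidate key, so 2NF holds.

2NF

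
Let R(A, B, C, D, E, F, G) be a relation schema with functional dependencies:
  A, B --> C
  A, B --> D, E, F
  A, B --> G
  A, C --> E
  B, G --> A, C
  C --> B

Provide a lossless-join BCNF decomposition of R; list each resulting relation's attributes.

{A, C, D, E, F, G}; {B, C}

Candidate keys of the original relation: {A, B}, {A, C}, {B, G}, {C, G}.
Within {A, B, C, D, E, F, G}: {C}⁺ ∩ {A, B, C, D, E, F, G} = {B, C}, not the whole set, so C --> B violates BCNF; decompose into {B, C} and {A, C, D, E, F, G}.
{B, C}: every determinant is a superkey — BCNF.
{A, C, D, E, F, G}: every determinant is a superkey — BCNF.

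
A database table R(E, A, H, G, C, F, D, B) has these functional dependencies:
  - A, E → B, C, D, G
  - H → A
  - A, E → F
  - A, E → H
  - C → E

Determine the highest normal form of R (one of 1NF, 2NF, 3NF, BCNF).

3NF

Candidate keys: {A, C}, {A, E}, {C, H}, {E, H}. Prime attributes: {A, C, E, H}.
H → A breaks BCNF: {H}⁺ = {A, H}, so {H} is not a superkey.
Since {A} ⊆ prime attributes and every other non-superkey FD also has a prime right side, the schema is in 3NF.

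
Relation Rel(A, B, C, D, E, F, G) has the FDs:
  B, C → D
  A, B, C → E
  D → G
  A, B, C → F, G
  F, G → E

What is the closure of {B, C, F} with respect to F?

{B, C, D, E, F, G}

Start with {B, C, F}.
B, C → D applies; add {D} → now {B, C, D, F}.
D → G applies; add {G} → now {B, C, D, F, G}.
F, G → E applies; add {E} → now {B, C, D, E, F, G}.
No further FD applies.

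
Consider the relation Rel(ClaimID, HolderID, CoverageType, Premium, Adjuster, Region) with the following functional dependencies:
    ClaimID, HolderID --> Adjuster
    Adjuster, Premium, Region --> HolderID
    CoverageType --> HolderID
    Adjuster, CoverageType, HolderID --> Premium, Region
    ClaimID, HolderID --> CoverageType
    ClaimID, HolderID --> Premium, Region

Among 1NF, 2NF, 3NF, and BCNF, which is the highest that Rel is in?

Candidate keys: {Adjuster, ClaimID, Premium, Region}, {ClaimID, CoverageType}, {ClaimID, HolderID}. Prime attributes: {Adjuster, ClaimID, CoverageType, HolderID, Premium, Region}.
For Adjuster, Premium, Region --> HolderID we have {Adjuster, Premium, Region}⁺ = {Adjuster, HolderID, Premium, Region}; {Adjuster, Premium, Region} is not a superkey, so BCNF fails.
Its right-hand attributes {HolderID} are all prime, as are those of every other non-superkey FD — the relation is in 3NF.

3NF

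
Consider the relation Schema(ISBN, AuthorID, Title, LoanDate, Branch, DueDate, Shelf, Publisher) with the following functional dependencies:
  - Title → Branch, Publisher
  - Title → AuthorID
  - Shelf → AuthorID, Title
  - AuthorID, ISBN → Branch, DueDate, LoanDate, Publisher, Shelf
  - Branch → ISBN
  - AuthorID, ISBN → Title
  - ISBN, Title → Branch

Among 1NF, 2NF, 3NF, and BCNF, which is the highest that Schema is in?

Candidate keys: {AuthorID, Branch}, {AuthorID, ISBN}, {Shelf}, {Title}. Prime attributes: {AuthorID, Branch, ISBN, Shelf, Title}.
Branch → ISBN breaks BCNF: {Branch}⁺ = {Branch, ISBN}, so {Branch} is not a superkey.
Its right-hand attributes {ISBN} are all prime, as are those of every other non-superkey FD — the relation is in 3NF.

3NF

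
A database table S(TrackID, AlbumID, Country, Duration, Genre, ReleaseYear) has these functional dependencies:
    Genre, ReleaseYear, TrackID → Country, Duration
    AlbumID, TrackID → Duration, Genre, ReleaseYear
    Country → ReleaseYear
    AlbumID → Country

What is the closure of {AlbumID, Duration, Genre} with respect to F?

Start with {AlbumID, Duration, Genre}.
AlbumID → Country applies; add {Country} → now {AlbumID, Country, Duration, Genre}.
Country → ReleaseYear applies; add {ReleaseYear} → now {AlbumID, Country, Duration, Genre, ReleaseYear}.
No further FD applies.

{AlbumID, Country, Duration, Genre, ReleaseYear}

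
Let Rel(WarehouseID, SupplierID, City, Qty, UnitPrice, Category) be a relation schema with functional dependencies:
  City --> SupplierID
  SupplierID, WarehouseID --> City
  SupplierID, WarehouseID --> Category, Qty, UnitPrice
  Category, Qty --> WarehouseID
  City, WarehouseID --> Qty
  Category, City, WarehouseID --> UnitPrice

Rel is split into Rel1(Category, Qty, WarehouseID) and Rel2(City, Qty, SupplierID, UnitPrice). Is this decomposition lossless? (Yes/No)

The shared attributes are {Qty} and {Qty}⁺ = {Qty}.
The closure covers neither Rel1 nor Rel2 entirely; the join is not lossless.

No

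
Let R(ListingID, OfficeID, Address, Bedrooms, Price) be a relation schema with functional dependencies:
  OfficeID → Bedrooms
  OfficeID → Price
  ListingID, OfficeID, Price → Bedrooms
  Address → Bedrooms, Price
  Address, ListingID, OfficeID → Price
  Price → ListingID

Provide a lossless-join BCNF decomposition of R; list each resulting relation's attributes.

Candidate key of the original relation: {Address, OfficeID}.
{Address, Bedrooms, ListingID, OfficeID, Price}: {OfficeID} determines {Bedrooms, ListingID, OfficeID, Price} here but is not a superkey — split on OfficeID → Bedrooms, ListingID, Price, giving {Bedrooms, ListingID, OfficeID, Price} and {Address, OfficeID}.
{Bedrooms, ListingID, OfficeID, Price}: {Price} determines {ListingID, Price} here but is not a superkey — split on Price → ListingID, giving {ListingID, Price} and {Bedrooms, OfficeID, Price}.
{ListingID, Price} has no BCNF violation.
{Bedrooms, OfficeID, Price} has no BCNF violation.
{Address, OfficeID} has no BCNF violation.

{Address, OfficeID}; {Bedrooms, OfficeID, Price}; {ListingID, Price}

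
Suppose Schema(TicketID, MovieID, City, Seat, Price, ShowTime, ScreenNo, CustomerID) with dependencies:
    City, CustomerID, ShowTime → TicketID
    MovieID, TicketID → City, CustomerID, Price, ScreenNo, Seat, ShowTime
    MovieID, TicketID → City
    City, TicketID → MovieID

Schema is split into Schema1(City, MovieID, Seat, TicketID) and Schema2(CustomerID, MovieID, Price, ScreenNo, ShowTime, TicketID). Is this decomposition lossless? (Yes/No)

Yes

The shared attributes are {MovieID, TicketID} and {MovieID, TicketID}⁺ = {City, CustomerID, MovieID, Price, ScreenNo, Seat, ShowTime, TicketID}.
This includes all of Schema1, so the common attributes are a superkey of Schema1 — the join is lossless.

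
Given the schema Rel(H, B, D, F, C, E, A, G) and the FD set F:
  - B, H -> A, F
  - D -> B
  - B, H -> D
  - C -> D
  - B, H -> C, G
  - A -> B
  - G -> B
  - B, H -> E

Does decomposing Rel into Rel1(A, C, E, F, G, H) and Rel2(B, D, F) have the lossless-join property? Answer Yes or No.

Rel1 ∩ Rel2 = {F}; its closure under F is {F}.
Rel1 ⊄ {F} and Rel2 ⊄ {F}, so the split is lossy.

No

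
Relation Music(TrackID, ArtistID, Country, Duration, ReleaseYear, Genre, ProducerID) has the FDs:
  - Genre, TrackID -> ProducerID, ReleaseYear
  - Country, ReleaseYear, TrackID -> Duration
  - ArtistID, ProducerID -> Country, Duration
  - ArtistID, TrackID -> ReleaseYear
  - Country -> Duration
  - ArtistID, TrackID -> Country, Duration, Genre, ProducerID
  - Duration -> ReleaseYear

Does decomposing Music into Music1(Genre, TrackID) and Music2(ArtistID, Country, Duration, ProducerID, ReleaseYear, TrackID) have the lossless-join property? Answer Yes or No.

No

The shared attributes are {TrackID} and {TrackID}⁺ = {TrackID}.
The closure covers neither Music1 nor Music2 entirely; the join is not lossless.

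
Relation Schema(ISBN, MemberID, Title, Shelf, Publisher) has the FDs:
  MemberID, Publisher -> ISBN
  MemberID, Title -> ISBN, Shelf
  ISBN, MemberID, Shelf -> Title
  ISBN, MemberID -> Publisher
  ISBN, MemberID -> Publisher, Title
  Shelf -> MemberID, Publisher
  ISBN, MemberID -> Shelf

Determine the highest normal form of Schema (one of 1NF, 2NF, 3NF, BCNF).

BCNF

Candidate keys: {ISBN, MemberID}, {MemberID, Publisher}, {MemberID, Title}, {Shelf}. Prime attributes: {ISBN, MemberID, Publisher, Shelf, Title}.
The left-hand side of every FD is a superkey, so BCNF is satisfied.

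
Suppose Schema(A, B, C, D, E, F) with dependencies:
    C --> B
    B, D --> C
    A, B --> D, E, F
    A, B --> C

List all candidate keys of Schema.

{A, B}, {A, C}

No FD produces {A}, so it must be in every candidate key.
{A, B}⁺ = {A, B, C, D, E, F}, which is every attribute, so {A, B} is a candidate key.
{A, C}⁺ = {A, B, C, D, E, F}, which is every attribute, so {A, C} is a candidate key.
Any other superkey properly contains one of these, so there are no further candidate keys.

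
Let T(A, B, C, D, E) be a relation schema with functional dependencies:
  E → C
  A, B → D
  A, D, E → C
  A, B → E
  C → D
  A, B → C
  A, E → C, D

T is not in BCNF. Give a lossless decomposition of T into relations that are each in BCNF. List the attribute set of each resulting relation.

{A, B, E}; {C, D}; {C, E}

Candidate key of the original relation: {A, B}.
{A, B, C, D, E}: {E} determines {C, D, E} here but is not a superkey — split on E → C, D, giving {C, D, E} and {A, B, E}.
{C, D, E}: {C} determines {C, D} here but is not a superkey — split on C → D, giving {C, D} and {C, E}.
{C, D} has no BCNF violation.
{C, E} has no BCNF violation.
{A, B, E} has no BCNF violation.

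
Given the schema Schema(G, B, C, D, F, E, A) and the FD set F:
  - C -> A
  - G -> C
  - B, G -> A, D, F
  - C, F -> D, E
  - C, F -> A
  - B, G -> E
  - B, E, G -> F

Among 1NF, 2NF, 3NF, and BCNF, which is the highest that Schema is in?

Candidate key: {B, G}. Prime attributes: {B, G}.
For C -> A we have {C}⁺ = {A, C}; {C} is not a superkey, so BCNF fails.
C -> A has non-prime {A} on the right and a non-superkey on the left, so 3NF fails.
{G} is a proper subset of the key {B, G}, and {G}⁺ contains the non-prime attributes {A, C} — a partial dependency, so 2NF is violated.

1NF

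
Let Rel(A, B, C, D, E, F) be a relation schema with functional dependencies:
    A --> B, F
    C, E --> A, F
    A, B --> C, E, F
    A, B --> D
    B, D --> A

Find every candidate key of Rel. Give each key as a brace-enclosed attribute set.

Closure of {A} is {A, B, C, D, E, F}, the whole schema; {A} is a candidate key.
Closure of {B, D} is {A, B, C, D, E, F}, the whole schema; {B, D} is a candidate key.
Closure of {C, E} is {A, B, C, D, E, F}, the whole schema; {C, E} is a candidate key.
Any other superkey properly contains one of these, so there are no further candidate keys.

{A}, {B, D}, {C, E}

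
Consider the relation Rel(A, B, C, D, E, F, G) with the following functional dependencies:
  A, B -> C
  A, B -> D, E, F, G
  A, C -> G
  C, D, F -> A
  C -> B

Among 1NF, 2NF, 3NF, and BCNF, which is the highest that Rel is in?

3NF

Candidate keys: {A, B}, {A, C}, {C, D, F}. Prime attributes: {A, B, C, D, F}.
For C -> B we have {C}⁺ = {B, C}; {C} is not a superkey, so BCNF fails.
Since {B} ⊆ prime attributes and every other non-superkey FD also has a prime right side, the schema is in 3NF.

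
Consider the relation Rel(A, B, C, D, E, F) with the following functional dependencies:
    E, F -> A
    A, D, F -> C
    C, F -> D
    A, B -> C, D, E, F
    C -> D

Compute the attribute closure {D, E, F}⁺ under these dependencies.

Start with {D, E, F}.
E, F -> A applies; add {A} → now {A, D, E, F}.
A, D, F -> C applies; add {C} → now {A, C, D, E, F}.
No further FD applies.

{A, C, D, E, F}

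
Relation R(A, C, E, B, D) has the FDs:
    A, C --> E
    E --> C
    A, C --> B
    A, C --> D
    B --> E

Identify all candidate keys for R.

{A, B}, {A, C}, {A, E}

Attributes never on any right-hand side: {A} — every candidate key must contain it.
{A, B} is a candidate key since {A, B}⁺ = {A, B, C, D, E} covers every attribute.
{A, C} is a candidate key since {A, C}⁺ = {A, B, C, D, E} covers every attribute.
{A, E} is a candidate key since {A, E}⁺ = {A, B, C, D, E} covers every attribute.
These are minimal and exhaustive — every other superkey contains one of them.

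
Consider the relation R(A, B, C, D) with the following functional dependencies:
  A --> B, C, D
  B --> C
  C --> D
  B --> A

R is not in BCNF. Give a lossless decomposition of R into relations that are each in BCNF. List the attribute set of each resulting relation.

{A, B, C}; {C, D}

Candidate keys of the original relation: {A}, {B}.
In {A, B, C, D}, {C} is not a superkey ({C}⁺ restricted to this set is {C, D}), so split on C --> D into {C, D} and {A, B, C}.
{C, D} is in BCNF.
{A, B, C} is in BCNF.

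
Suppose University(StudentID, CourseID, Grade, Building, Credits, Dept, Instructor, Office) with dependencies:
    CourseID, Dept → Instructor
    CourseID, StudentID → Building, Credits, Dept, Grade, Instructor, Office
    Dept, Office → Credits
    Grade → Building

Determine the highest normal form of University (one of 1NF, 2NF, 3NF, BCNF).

2NF

Candidate key: {CourseID, StudentID}. Prime attributes: {CourseID, StudentID}.
For CourseID, Dept → Instructor we have {CourseID, Dept}⁺ = {CourseID, Dept, Instructor}; {CourseID, Dept} is not a superkey, so BCNF fails.
Because {Instructor} is non-prime and the left side of CourseID, Dept → Instructor is not a superkey, the relation is not in 3NF.
Checking every proper subset of each key, none determines a non-prime attribute — 2NF is satisfied.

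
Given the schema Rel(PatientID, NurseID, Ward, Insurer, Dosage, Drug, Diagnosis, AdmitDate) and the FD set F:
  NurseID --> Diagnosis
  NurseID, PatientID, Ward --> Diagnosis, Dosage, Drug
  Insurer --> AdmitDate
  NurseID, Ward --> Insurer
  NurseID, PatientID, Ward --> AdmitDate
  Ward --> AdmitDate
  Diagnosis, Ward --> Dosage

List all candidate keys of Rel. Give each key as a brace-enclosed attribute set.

{NurseID, PatientID, Ward} never appear on the right of any FD, so every key must include all of them.
{NurseID, PatientID, Ward}⁺ = {AdmitDate, Diagnosis, Dosage, Drug, Insurer, NurseID, PatientID, Ward}, which is every attribute, so {NurseID, PatientID, Ward} is a candidate key.
No smaller or unrelated set reaches every attribute, so there are no other keys.

{NurseID, PatientID, Ward}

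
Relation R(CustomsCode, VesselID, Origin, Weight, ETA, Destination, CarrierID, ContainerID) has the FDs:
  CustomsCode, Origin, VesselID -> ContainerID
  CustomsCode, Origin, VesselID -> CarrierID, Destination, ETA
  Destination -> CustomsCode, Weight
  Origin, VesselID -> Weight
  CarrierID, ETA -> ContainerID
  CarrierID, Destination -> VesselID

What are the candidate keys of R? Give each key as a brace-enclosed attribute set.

{CarrierID, Destination, Origin}, {CustomsCode, Origin, VesselID}, {Destination, Origin, VesselID}

Attributes never on any right-hand side: {Origin} — every candidate key must contain it.
{CarrierID, Destination, Origin}⁺ = {CarrierID, ContainerID, CustomsCode, Destination, ETA, Origin, VesselID, Weight} — all of the relation — so {CarrierID, Destination, Origin} is a candidate key.
{CustomsCode, Origin, VesselID}⁺ = {CarrierID, ContainerID, CustomsCode, Destination, ETA, Origin, VesselID, Weight} — all of the relation — so {CustomsCode, Origin, VesselID} is a candidate key.
{Destination, Origin, VesselID}⁺ = {CarrierID, ContainerID, CustomsCode, Destination, ETA, Origin, VesselID, Weight} — all of the relation — so {Destination, Origin, VesselID} is a candidate key.
Any other superkey properly contains one of these, so there are no further candidate keys.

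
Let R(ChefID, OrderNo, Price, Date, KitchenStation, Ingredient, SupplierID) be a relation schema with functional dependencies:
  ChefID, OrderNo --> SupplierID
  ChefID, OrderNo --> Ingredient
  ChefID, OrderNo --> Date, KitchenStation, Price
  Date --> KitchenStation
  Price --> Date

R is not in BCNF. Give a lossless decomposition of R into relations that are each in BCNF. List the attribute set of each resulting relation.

Candidate key of the original relation: {ChefID, OrderNo}.
In {ChefID, Date, Ingredient, KitchenStation, OrderNo, Price, SupplierID}, {Date} is not a superkey ({Date}⁺ restricted to this set is {Date, KitchenStation}), so split on Date --> KitchenStation into {Date, KitchenStation} and {ChefID, Date, Ingredient, OrderNo, Price, SupplierID}.
{Date, KitchenStation}: every determinant is a superkey — BCNF.
In {ChefID, Date, Ingredient, OrderNo, Price, SupplierID}, {Price} is not a superkey ({Price}⁺ restricted to this set is {Date, Price}), so split on Price --> Date into {Date, Price} and {ChefID, Ingredient, OrderNo, Price, SupplierID}.
{Date, Price}: every determinant is a superkey — BCNF.
{ChefID, Ingredient, OrderNo, Price, SupplierID}: every determinant is a superkey — BCNF.

{ChefID, Ingredient, OrderNo, Price, SupplierID}; {Date, KitchenStation}; {Date, Price}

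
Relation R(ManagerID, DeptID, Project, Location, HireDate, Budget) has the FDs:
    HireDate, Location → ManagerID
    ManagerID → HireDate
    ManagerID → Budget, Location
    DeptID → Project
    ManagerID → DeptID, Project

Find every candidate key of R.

Closure of {ManagerID} is {Budget, DeptID, HireDate, Location, ManagerID, Project}, the whole schema; {ManagerID} is a candidate key.
Closure of {HireDate, Location} is {Budget, DeptID, HireDate, Location, ManagerID, Project}, the whole schema; {HireDate, Location} is a candidate key.
Any other superkey properly contains one of these, so there are no further candidate keys.

{HireDate, Location}, {ManagerID}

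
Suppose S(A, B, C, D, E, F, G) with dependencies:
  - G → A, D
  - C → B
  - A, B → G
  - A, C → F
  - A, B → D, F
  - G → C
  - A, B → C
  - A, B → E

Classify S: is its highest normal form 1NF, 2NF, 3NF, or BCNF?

Candidate keys: {A, B}, {A, C}, {G}. Prime attributes: {A, B, C, G}.
For C → B we have {C}⁺ = {B, C}; {C} is not a superkey, so BCNF fails.
Since {B} ⊆ prime attributes and every other non-superkey FD also has a prime right side, the schema is in 3NF.

3NF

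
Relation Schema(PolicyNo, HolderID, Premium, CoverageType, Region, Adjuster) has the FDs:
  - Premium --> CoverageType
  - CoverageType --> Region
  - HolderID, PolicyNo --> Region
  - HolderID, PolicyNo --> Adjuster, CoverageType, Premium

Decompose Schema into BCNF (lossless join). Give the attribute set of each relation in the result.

Candidate key of the original relation: {HolderID, PolicyNo}.
In {Adjuster, CoverageType, HolderID, PolicyNo, Premium, Region}, {Premium} is not a superkey ({Premium}⁺ restricted to this set is {CoverageType, Premium, Region}), so split on Premium --> CoverageType, Region into {CoverageType, Premium, Region} and {Adjuster, HolderID, PolicyNo, Premium}.
In {CoverageType, Premium, Region}, {CoverageType} is not a superkey ({CoverageType}⁺ restricted to this set is {CoverageType, Region}), so split on CoverageType --> Region into {CoverageType, Region} and {CoverageType, Premium}.
{CoverageType, Region} is in BCNF.
{CoverageType, Premium} is in BCNF.
{Adjuster, HolderID, PolicyNo, Premium} is in BCNF.

{Adjuster, HolderID, PolicyNo, Premium}; {CoverageType, Premium}; {CoverageType, Region}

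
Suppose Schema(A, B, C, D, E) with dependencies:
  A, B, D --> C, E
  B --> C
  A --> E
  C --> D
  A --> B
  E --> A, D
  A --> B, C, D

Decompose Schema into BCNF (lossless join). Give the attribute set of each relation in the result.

Candidate keys of the original relation: {A}, {E}.
In {A, B, C, D, E}, {B} is not a superkey ({B}⁺ restricted to this set is {B, C, D}), so split on B --> C, D into {B, C, D} and {A, B, E}.
In {B, C, D}, {C} is not a superkey ({C}⁺ restricted to this set is {C, D}), so split on C --> D into {C, D} and {B, C}.
{C, D} is in BCNF.
{B, C} is in BCNF.
{A, B, E} is in BCNF.

{A, B, E}; {B, C}; {C, D}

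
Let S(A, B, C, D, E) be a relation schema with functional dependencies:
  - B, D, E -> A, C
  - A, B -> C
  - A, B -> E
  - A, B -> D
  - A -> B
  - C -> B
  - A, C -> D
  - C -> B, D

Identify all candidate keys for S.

{A}, {B, D, E}, {C, E}

{A}⁺ = {A, B, C, D, E}, which is every attribute, so {A} is a candidate key.
{C, E}⁺ = {A, B, C, D, E}, which is every attribute, so {C, E} is a candidate key.
{B, D, E}⁺ = {A, B, C, D, E}, which is every attribute, so {B, D, E} is a candidate key.
These are minimal and exhaustive — every other superkey contains one of them.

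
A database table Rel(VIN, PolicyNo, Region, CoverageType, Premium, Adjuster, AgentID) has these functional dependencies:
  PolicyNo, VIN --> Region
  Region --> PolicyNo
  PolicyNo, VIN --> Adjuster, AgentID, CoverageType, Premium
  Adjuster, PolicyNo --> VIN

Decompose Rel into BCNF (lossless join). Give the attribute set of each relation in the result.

{Adjuster, AgentID, CoverageType, Premium, Region, VIN}; {PolicyNo, Region}

Candidate keys of the original relation: {Adjuster, PolicyNo}, {Adjuster, Region}, {PolicyNo, VIN}, {Region, VIN}.
In {Adjuster, AgentID, CoverageType, PolicyNo, Premium, Region, VIN}, {Region} is not a superkey ({Region}⁺ restricted to this set is {PolicyNo, Region}), so split on Region --> PolicyNo into {PolicyNo, Region} and {Adjuster, AgentID, CoverageType, Premium, Region, VIN}.
{PolicyNo, Region} has no BCNF violation.
{Adjuster, AgentID, CoverageType, Premium, Region, VIN} has no BCNF violation.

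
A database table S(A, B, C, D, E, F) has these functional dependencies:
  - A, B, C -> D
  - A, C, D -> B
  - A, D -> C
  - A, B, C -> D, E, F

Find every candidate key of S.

{A} never appears on the right of any FD, so every key must include it.
{A, D} is a candidate key since {A, D}⁺ = {A, B, C, D, E, F} covers every attribute.
{A, B, C} is a candidate key since {A, B, C}⁺ = {A, B, C, D, E, F} covers every attribute.
These are minimal and exhaustive — every other superkey contains one of them.

{A, B, C}, {A, D}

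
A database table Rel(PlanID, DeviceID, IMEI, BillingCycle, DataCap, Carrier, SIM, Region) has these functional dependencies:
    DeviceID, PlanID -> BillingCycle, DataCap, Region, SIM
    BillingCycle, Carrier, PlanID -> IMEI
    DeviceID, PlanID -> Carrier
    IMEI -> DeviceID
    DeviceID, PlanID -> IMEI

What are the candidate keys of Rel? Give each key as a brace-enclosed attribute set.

Attributes never on any right-hand side: {PlanID} — every candidate key must contain it.
Closure of {DeviceID, PlanID} is {BillingCycle, Carrier, DataCap, DeviceID, IMEI, PlanID, Region, SIM}, the whole schema; {DeviceID, PlanID} is a candidate key.
Closure of {IMEI, PlanID} is {BillingCycle, Carrier, DataCap, DeviceID, IMEI, PlanID, Region, SIM}, the whole schema; {IMEI, PlanID} is a candidate key.
Closure of {BillingCycle, Carrier, PlanID} is {BillingCycle, Carrier, DataCap, DeviceID, IMEI, PlanID, Region, SIM}, the whole schema; {BillingCycle, Carrier, PlanID} is a candidate key.
These are minimal and exhaustive — every other superkey contains one of them.

{BillingCycle, Carrier, PlanID}, {DeviceID, PlanID}, {IMEI, PlanID}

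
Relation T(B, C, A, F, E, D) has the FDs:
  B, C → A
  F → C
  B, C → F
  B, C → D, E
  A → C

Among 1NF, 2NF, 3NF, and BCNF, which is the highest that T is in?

Candidate keys: {A, B}, {B, C}, {B, F}. Prime attributes: {A, B, C, F}.
F → C: {F}⁺ = {C, F}, which is not all of the attributes, so the left side is not a superkey — BCNF is violated.
Since {C} ⊆ prime attributes and every other non-superkey FD also has a prime right side, the schema is in 3NF.

3NF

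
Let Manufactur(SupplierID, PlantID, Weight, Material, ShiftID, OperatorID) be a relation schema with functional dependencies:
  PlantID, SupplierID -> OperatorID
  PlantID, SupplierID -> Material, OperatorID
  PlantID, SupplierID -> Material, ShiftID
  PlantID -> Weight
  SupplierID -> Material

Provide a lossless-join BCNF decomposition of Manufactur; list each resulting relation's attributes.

{Material, SupplierID}; {OperatorID, PlantID, ShiftID, SupplierID}; {PlantID, Weight}

Candidate key of the original relation: {PlantID, SupplierID}.
{Material, OperatorID, PlantID, ShiftID, SupplierID, Weight}: {PlantID} determines {PlantID, Weight} here but is not a superkey — split on PlantID -> Weight, giving {PlantID, Weight} and {Material, OperatorID, PlantID, ShiftID, SupplierID}.
{PlantID, Weight}: every determinant is a superkey — BCNF.
{Material, OperatorID, PlantID, ShiftID, SupplierID}: {SupplierID} determines {Material, SupplierID} here but is not a superkey — split on SupplierID -> Material, giving {Material, SupplierID} and {OperatorID, PlantID, ShiftID, SupplierID}.
{Material, SupplierID}: every determinant is a superkey — BCNF.
{OperatorID, PlantID, ShiftID, SupplierID}: every determinant is a superkey — BCNF.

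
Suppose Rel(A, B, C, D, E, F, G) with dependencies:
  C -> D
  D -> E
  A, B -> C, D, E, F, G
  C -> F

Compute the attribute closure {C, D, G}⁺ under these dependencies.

Start with {C, D, G}.
D -> E applies; add {E} → now {C, D, E, G}.
C -> F applies; add {F} → now {C, D, E, F, G}.
No further FD applies.

{C, D, E, F, G}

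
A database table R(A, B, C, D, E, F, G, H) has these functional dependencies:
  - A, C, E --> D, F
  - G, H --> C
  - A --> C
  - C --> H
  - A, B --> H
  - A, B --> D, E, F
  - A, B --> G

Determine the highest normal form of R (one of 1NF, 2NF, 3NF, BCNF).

Candidate key: {A, B}. Prime attributes: {A, B}.
For A, C, E --> D, F we have {A, C, E}⁺ = {A, C, D, E, F, H}; {A, C, E} is not a superkey, so BCNF fails.
A, C, E --> D, F determines the non-prime attributes {D, F} from a non-superkey — 3NF is violated.
The proper key subset {A} of {A, B} determines non-prime {C, H}, so the relation is not even in 2NF.

1NF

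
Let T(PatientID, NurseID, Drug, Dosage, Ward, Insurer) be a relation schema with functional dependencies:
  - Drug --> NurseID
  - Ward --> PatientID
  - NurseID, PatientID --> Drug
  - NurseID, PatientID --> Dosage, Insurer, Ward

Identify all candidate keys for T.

{Drug, PatientID}, {Drug, Ward}, {NurseID, PatientID}, {NurseID, Ward}

Closure of {Drug, PatientID} is {Dosage, Drug, Insurer, NurseID, PatientID, Ward}, the whole schema; {Drug, PatientID} is a candidate key.
Closure of {Drug, Ward} is {Dosage, Drug, Insurer, NurseID, PatientID, Ward}, the whole schema; {Drug, Ward} is a candidate key.
Closure of {NurseID, PatientID} is {Dosage, Drug, Insurer, NurseID, PatientID, Ward}, the whole schema; {NurseID, PatientID} is a candidate key.
Closure of {NurseID, Ward} is {Dosage, Drug, Insurer, NurseID, PatientID, Ward}, the whole schema; {NurseID, Ward} is a candidate key.
Any other superkey properly contains one of these, so there are no further candidate keys.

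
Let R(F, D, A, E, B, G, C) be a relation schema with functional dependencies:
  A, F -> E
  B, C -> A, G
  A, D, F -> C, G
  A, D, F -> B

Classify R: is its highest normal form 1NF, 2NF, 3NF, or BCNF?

1NF

Candidate keys: {A, D, F}, {B, C, D, F}. Prime attributes: {A, B, C, D, F}.
A, F -> E breaks BCNF: {A, F}⁺ = {A, E, F}, so {A, F} is not a superkey.
A, F -> E has non-prime {E} on the right and a non-superkey on the left, so 3NF fails.
Since {A, F} ⊂ {A, D, F} and {A, F}⁺ ⊇ {E} with {E} non-prime, there is a partial dependency; 2NF fails.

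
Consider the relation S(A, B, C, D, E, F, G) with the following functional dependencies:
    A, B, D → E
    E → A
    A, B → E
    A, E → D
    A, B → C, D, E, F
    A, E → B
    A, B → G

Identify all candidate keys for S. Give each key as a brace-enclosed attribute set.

{E}⁺ = {A, B, C, D, E, F, G} — all of the relation — so {E} is a candidate key.
{A, B}⁺ = {A, B, C, D, E, F, G} — all of the relation — so {A, B} is a candidate key.
Any other superkey properly contains one of these, so there are no further candidate keys.

{A, B}, {E}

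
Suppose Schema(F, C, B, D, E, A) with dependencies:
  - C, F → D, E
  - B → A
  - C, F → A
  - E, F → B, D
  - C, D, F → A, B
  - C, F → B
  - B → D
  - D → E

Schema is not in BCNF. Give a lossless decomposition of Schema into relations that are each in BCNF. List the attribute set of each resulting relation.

{A, B, D}; {B, C, F}; {D, E}

Candidate key of the original relation: {C, F}.
{A, B, C, D, E, F}: {B} determines {A, B, D, E} here but is not a superkey — split on B → A, D, E, giving {A, B, D, E} and {B, C, F}.
{A, B, D, E}: {D} determines {D, E} here but is not a superkey — split on D → E, giving {D, E} and {A, B, D}.
{D, E} has no BCNF violation.
{A, B, D} has no BCNF violation.
{B, C, F} has no BCNF violation.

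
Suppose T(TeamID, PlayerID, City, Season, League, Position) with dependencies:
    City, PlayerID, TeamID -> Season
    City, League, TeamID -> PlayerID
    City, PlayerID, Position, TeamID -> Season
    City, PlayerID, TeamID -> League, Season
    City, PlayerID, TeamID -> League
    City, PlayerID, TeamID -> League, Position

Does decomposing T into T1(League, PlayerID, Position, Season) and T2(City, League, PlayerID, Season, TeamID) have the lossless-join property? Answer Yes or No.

No

Common attributes: {League, PlayerID, Season}; their closure is {League, PlayerID, Season}.
Neither T1 nor T2 is contained in that closure, so the decomposition is lossy.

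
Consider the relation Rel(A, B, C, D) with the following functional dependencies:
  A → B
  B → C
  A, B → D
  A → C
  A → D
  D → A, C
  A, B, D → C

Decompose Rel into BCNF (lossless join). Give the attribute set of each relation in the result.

Candidate keys of the original relation: {A}, {D}.
Within {A, B, C, D}: {B}⁺ ∩ {A, B, C, D} = {B, C}, not the whole set, so B → C violates BCNF; decompose into {B, C} and {A, B, D}.
{B, C} has no BCNF violation.
{A, B, D} has no BCNF violation.

{A, B, D}; {B, C}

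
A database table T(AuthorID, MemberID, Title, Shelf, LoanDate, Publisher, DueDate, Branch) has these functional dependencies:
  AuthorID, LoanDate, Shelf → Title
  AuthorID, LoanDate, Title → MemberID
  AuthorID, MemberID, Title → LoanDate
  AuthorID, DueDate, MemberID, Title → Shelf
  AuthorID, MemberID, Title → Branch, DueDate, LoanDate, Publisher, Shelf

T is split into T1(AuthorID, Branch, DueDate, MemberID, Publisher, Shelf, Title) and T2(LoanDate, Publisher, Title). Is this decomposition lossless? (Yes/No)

No

Common attributes: {Publisher, Title}; their closure is {Publisher, Title}.
Neither T1 nor T2 is contained in that closure, so the decomposition is lossy.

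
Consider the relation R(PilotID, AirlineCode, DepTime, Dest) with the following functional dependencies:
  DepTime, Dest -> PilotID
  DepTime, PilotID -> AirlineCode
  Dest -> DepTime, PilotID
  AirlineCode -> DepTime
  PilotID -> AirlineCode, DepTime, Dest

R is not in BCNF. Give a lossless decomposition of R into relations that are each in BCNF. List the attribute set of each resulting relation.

Candidate keys of the original relation: {Dest}, {PilotID}.
In {AirlineCode, DepTime, Dest, PilotID}, {AirlineCode} is not a superkey ({AirlineCode}⁺ restricted to this set is {AirlineCode, DepTime}), so split on AirlineCode -> DepTime into {AirlineCode, DepTime} and {AirlineCode, Dest, PilotID}.
{AirlineCode, DepTime} is in BCNF.
{AirlineCode, Dest, PilotID} is in BCNF.

{AirlineCode, DepTime}; {AirlineCode, Dest, PilotID}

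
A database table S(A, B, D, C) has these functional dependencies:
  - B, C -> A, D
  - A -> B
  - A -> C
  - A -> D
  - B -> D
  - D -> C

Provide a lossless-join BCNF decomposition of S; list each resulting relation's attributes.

{A, B, D}; {C, D}

Candidate keys of the original relation: {A}, {B}.
In {A, B, C, D}, {D} is not a superkey ({D}⁺ restricted to this set is {C, D}), so split on D -> C into {C, D} and {A, B, D}.
{C, D}: every determinant is a superkey — BCNF.
{A, B, D}: every determinant is a superkey — BCNF.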